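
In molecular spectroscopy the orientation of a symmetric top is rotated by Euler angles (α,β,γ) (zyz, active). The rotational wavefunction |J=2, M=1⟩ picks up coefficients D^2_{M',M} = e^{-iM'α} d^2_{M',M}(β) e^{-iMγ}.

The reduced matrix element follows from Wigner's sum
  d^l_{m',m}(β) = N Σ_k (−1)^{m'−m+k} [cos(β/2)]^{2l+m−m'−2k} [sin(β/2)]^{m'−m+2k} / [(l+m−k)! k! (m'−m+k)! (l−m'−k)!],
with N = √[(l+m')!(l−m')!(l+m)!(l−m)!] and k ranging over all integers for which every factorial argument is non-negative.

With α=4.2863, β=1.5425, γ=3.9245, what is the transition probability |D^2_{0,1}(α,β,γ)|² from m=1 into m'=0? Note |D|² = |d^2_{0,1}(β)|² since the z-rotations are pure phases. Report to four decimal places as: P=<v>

First d^2_{0,1}(β=1.5425), then the phase factors e^{-i(0)α} and e^{-i(1)γ}:
Half-angle: c=0.717040, s=0.697032. N=√(2·2·6·1)=4.898979
k∈{1,2} keeps every argument non-negative
  k=1: (−1)^0·4.8990/(2)·0.7170^3·0.6970^1 = +0.629446
  k=2: (−1)^1·4.8990/(2)·0.7170^1·0.6970^3 = -0.594809
d^2_{0,1}(1.5425) = +0.629446 -0.594809 = +0.034637
|D^2_{0,1}|² = |d^2_{0,1}(β)|² = (+0.034637)² = 0.001200 (the z-rotation phases have unit modulus)

P=0.0012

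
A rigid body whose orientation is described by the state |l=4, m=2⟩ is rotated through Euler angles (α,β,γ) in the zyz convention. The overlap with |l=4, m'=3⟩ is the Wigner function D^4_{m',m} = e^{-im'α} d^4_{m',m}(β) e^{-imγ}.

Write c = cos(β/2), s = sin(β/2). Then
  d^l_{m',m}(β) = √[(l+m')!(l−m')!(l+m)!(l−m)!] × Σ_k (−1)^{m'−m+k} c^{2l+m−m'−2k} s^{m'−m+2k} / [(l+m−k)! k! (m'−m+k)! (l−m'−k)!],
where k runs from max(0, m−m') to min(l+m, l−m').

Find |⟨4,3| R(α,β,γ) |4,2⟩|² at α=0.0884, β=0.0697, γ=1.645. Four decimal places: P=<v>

First d^4_{3,2}(β=0.0697), then the phase factors e^{-i(3)α} and e^{-i(2)γ}:
c=cos(0.0697/2)=0.999393, s=sin(0.0697/2)=0.034843; N=√[5040·1·720·2]=2693.993318
k: max(0,(2)−(3))=0 … min(4+(2),4−(3))=1
  k=0: (−1)^1·2693.9933/(720)·0.9994^7·0.0348^1 = -0.129817
  k=1: (−1)^2·2693.9933/(240)·0.9994^5·0.0348^3 = +0.000473
d^4_{3,2}(0.0697) = -0.129817 +0.000473 = -0.129344
|D^4_{3,2}|² = |d^4_{3,2}(β)|² = (-0.129344)² = 0.016730 (the z-rotation phases have unit modulus)

P=0.0167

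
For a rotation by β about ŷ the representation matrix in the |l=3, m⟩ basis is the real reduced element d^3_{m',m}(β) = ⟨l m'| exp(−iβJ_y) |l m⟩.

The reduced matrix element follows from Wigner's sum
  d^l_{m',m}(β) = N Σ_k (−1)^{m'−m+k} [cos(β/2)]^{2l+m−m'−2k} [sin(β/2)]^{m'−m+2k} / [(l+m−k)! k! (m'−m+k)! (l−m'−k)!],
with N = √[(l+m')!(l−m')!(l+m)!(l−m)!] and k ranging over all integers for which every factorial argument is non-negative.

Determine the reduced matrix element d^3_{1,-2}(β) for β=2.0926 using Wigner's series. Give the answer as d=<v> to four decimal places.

d=0.2543

d^3_{1,-2}(β=2.0926) via Wigner's sum:
c=cos(2.0926/2)=0.500777, s=sin(2.0926/2)=0.865576; N=√[24·2·1·120]=75.894664
k: max(0,(-2)−(1))=0 … min(3+(-2),3−(1))=1
  k=0: (−1)^3·75.8947/(12)·0.5008^3·0.8656^3 = -0.515086
  k=1: (−1)^4·75.8947/(24)·0.5008^1·0.8656^5 = +0.769434
d^3_{1,-2}(2.0926) = -0.515086 +0.769434 = +0.254348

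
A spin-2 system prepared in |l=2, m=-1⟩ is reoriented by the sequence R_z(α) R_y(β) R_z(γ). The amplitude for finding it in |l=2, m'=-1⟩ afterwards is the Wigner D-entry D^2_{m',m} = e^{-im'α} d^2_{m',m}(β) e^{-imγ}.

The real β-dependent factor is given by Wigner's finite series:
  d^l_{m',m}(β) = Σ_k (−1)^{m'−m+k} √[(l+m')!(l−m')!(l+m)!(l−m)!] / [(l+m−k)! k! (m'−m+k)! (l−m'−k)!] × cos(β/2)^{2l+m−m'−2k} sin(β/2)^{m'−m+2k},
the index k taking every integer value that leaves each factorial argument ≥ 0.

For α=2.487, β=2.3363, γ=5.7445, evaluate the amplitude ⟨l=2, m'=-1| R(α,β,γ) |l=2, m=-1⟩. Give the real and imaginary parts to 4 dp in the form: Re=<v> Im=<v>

Re=0.1350 Im=-0.3405

D^2_{-1,-1}(2.487,2.3363,5.7445) = e^{-i·-1·2.487}·d^2_{-1,-1}(2.3363)·e^{-i·-1·5.7445}. Compute d first:
With c≡cos(β/2)=0.391854 and s≡sin(β/2)=0.920027, N=[1·6·1·6]^{1/2}=6.000000
k∈{0,1} keeps every argument non-negative
  k=0: (−1)^0·6.0000/(6)·0.3919^4·0.9200^0 = +0.023578
  k=1: (−1)^1·6.0000/(2)·0.3919^2·0.9200^2 = -0.389917
d^2_{-1,-1}(2.3363) = +0.023578 -0.389917 = -0.366339
Attach z-rotation phases: D = e^{-i(-1)(2.487)}·(-0.366339)·e^{-i(-1)(5.7445)} = +0.135038-0.340543i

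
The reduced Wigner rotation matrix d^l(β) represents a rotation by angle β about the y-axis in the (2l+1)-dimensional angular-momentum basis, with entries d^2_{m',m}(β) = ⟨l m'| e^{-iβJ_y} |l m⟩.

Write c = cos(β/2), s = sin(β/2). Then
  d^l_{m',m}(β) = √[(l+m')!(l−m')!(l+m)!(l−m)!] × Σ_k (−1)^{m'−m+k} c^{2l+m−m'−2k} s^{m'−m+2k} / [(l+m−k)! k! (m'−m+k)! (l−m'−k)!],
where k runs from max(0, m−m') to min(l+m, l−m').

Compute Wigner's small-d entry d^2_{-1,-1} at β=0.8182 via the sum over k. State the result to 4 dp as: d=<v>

d=0.3090

d^2_{-1,-1}(β=0.8182) via Wigner's sum:
With c≡cos(β/2)=0.917479 and s≡sin(β/2)=0.397784, N=[1·6·1·6]^{1/2}=6.000000
k: max(0,(-1)−(-1))=0 … min(2+(-1),2−(-1))=1
  k=0: (−1)^0·6.0000/(6)·0.9175^4·0.3978^0 = +0.708574
  k=1: (−1)^1·6.0000/(2)·0.9175^2·0.3978^2 = -0.399584
d^2_{-1,-1}(0.8182) = +0.708574 -0.399584 = +0.308990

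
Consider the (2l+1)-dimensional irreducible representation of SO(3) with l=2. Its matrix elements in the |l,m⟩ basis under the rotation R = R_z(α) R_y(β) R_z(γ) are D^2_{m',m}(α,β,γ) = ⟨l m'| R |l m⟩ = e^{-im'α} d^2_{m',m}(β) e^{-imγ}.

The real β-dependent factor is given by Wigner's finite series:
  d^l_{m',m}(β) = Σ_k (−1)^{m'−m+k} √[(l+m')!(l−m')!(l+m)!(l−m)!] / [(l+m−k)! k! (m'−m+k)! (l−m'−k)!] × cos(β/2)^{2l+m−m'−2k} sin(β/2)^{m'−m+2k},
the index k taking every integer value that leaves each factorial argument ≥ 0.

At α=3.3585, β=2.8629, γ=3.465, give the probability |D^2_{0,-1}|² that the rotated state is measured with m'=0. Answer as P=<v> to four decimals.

P=0.1049

D^2_{0,-1}(3.3585,2.8629,3.465) = e^{-i·0·3.3585}·d^2_{0,-1}(2.8629)·e^{-i·-1·3.465}. Compute d first:
c=cos(2.8629/2)=0.138896, s=sin(2.8629/2)=0.990307; N=√[2·2·1·6]=4.898979
k∈{0,1} keeps every argument non-negative
  k=0: (−1)^1·4.8990/(2)·0.1389^3·0.9903^1 = -0.006500
  k=1: (−1)^2·4.8990/(2)·0.1389^1·0.9903^3 = +0.330426
d^2_{0,-1}(2.8629) = -0.006500 +0.330426 = +0.323926
|D^2_{0,-1}|² = |d^2_{0,-1}(β)|² = (+0.323926)² = 0.104928 (the z-rotation phases have unit modulus)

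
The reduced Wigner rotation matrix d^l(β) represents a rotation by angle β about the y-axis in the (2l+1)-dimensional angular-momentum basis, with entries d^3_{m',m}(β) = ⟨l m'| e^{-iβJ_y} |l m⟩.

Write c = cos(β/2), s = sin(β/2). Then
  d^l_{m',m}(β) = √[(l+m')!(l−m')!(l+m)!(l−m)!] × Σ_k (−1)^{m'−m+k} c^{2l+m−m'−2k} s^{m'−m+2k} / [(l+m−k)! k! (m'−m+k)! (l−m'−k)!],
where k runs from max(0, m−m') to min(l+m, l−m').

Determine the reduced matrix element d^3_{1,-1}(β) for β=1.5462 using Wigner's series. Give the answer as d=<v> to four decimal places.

d^3_{1,-1}(β=1.5462) via Wigner's sum:
With c≡cos(β/2)=0.715749 and s≡sin(β/2)=0.698357, N=[24·2·2·24]^{1/2}=48.000000
k: max(0,(-1)−(1))=0 … min(3+(-1),3−(1))=2
  k=0: (−1)^2·48.0000/(8)·0.7157^4·0.6984^2 = +0.767981
  k=1: (−1)^3·48.0000/(6)·0.7157^2·0.6984^4 = -0.974816
  k=2: (−1)^4·48.0000/(48)·0.7157^0·0.6984^6 = +0.116002
d^3_{1,-1}(1.5462) = +0.767981 -0.974816 +0.116002 = -0.090833

d=-0.0908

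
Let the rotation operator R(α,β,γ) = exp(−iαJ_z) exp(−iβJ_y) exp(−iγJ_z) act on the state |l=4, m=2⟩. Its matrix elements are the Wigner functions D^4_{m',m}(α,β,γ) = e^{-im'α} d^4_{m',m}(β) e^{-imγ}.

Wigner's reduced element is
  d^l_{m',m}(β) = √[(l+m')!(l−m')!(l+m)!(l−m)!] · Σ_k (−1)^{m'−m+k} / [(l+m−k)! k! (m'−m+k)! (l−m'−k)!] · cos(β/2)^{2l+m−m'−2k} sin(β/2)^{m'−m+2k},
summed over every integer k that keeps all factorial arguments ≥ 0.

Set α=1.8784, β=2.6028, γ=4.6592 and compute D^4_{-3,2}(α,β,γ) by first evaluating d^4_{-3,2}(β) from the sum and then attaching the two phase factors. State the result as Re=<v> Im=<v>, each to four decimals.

Split into d^4_{-3,2}(β=2.6028) × two z-phases.
Half-angle: c=0.266150, s=0.963932. N=√(1·5040·720·2)=2693.993318
k∈{5,6} keeps every argument non-negative
  k=5: (−1)^0·2693.9933/(240)·0.2661^3·0.9639^5 = +0.176114
  k=6: (−1)^1·2693.9933/(720)·0.2661^1·0.9639^7 = -0.770041
d^4_{-3,2}(2.6028) = +0.176114 -0.770041 = -0.593927
Attach z-rotation phases: D = e^{-i(-3)(1.8784)}·(-0.593927)·e^{-i(2)(4.6592)} = +0.508925-0.306178i

Re=0.5089 Im=-0.3062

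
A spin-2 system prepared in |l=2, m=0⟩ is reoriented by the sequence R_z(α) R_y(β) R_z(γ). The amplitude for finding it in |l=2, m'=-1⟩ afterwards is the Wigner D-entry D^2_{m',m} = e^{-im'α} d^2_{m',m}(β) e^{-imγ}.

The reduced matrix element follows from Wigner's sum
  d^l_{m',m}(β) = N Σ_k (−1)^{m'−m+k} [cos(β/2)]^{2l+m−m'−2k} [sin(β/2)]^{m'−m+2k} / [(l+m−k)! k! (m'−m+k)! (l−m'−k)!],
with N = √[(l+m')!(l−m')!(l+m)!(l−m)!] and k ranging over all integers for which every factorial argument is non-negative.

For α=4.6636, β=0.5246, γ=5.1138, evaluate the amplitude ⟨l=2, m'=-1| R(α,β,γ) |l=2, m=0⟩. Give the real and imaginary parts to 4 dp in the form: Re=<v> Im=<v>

D^2_{-1,0}(4.6636,0.5246,5.1138) = e^{-i·-1·4.6636}·d^2_{-1,0}(0.5246)·e^{-i·0·5.1138}. Compute d first:
With c≡cos(β/2)=0.965796 and s≡sin(β/2)=0.259303, N=[1·6·2·2]^{1/2}=4.898979
k∈{1,2} keeps every argument non-negative
  k=1: (−1)^0·4.8990/(2)·0.9658^3·0.2593^1 = +0.572188
  k=2: (−1)^1·4.8990/(2)·0.9658^1·0.2593^3 = -0.041246
d^2_{-1,0}(0.5246) = +0.572188 -0.041246 = +0.530942
D = (-0.048770-0.998810i)·(+0.530942)·(+1.000000+0.000000i) = -0.025894-0.530310i

Re=-0.0259 Im=-0.5303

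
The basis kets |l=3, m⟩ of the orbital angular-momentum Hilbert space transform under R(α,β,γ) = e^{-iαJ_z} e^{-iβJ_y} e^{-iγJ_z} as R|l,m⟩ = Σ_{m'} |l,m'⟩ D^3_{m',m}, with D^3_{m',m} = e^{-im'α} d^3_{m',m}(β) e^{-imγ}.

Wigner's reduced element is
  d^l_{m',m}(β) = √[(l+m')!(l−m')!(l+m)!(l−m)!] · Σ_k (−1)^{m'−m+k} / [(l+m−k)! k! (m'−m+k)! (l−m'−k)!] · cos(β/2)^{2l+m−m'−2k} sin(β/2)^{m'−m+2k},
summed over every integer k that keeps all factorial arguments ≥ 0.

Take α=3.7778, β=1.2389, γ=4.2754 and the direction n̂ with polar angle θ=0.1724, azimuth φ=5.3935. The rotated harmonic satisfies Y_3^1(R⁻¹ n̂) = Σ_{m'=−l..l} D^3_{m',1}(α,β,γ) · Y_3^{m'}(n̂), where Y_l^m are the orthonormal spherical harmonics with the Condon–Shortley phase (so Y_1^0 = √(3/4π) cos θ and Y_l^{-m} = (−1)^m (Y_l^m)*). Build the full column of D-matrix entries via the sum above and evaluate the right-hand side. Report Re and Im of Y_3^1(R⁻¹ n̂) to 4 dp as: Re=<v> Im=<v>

Need the full column D^3_{m',1} for m'=−3..3 at α=3.7778, β=1.2389, γ=4.2754.
cos(β/2)=0.814198, sin(β/2)=0.580587
d^3_{-3,1}: single k=4 term ⇒ +0.291727;  D = +0.208453+0.204087i
d^3_{-2,1}: k∈[3..4] ⇒ +0.668071 -0.169851 = +0.498220;  D = -0.493442-0.068836i
d^3_{-1,1}: k∈[2..4] ⇒ +0.888805 -0.602588 +0.038301 = +0.324518;  D = +0.285163-0.154898i
d^3_{0,1}: k∈[1..3] ⇒ +0.719628 -1.097753 +0.186062 = -0.192063;  D = +0.081283-0.174014i
d^3_{1,1}: k∈[0..2] ⇒ +0.291326 -1.185073 +0.451941 = -0.441806;  D = +0.087435+0.433068i
d^3_{2,1}: k∈[0..1] ⇒ -0.656928 +0.668071 = +0.011144;  D = +0.008264+0.007476i
d^3_{3,1}: single k=0 term ⇒ +0.573721;  D = -0.570903-0.056799i
Y_3^{m'}(θ=0.1724,φ=5.3935) and Σ D·Y over m':
  (+0.2085+0.2041i)·(-0.0019+0.0010i)  (-0.4934-0.0688i)·(-0.0061+0.0290i)  (+0.2852-0.1549i)·(+0.1345+0.1659i)  (+0.0813-0.1740i)·(+0.6812+0.0000i)  (+0.0874+0.4331i)·(-0.1345+0.1659i)  (+0.0083+0.0075i)·(-0.0061-0.0290i)  (-0.5709-0.0568i)·(+0.0019+0.0010i)
Y_3^1(R⁻¹ n̂) = +0.039389-0.150790i

Re=0.0394 Im=-0.1508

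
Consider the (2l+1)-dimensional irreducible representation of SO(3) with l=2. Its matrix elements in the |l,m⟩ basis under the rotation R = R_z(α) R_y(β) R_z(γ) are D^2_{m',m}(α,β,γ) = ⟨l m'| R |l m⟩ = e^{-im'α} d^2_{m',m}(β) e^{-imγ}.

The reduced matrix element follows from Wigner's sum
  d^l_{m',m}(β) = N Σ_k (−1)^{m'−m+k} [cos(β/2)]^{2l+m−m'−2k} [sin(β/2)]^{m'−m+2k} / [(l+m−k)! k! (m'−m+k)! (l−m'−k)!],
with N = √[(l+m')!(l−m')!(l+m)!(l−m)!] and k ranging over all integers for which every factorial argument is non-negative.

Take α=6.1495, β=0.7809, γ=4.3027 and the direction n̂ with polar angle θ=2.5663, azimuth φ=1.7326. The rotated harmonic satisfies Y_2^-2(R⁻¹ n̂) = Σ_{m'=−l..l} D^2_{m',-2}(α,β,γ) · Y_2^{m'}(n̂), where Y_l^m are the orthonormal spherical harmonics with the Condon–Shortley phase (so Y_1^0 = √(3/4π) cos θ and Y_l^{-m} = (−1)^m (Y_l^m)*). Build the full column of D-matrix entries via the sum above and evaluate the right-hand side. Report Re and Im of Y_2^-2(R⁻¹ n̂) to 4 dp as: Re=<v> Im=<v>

Need the full column D^2_{m',-2} for m'=−2..2 at α=6.1495, β=0.7809, γ=4.3027.
cos(β/2)=0.924738, sin(β/2)=0.380605
d^2_{-2,-2}: single k=0 term ⇒ +0.731265;  D = -0.340306+0.647256i
d^2_{-1,-2}: single k=0 term ⇒ -0.601949;  D = +0.348642-0.490705i
d^2_{0,-2}: single k=0 term ⇒ +0.303432;  D = -0.207146+0.221724i
d^2_{1,-2}: single k=0 term ⇒ -0.101970;  D = +0.078922-0.064568i
d^2_{2,-2}: single k=0 term ⇒ +0.020984;  D = -0.017868+0.011004i
Y_2^{m'}(θ=2.5663,φ=1.7326) and Σ D·Y over m':
  (-0.3403+0.6473i)·(-0.1084+0.0364i)  (+0.3486-0.4907i)·(+0.0568+0.3481i)  (-0.2071+0.2217i)·(+0.3507+0.0000i)  (+0.0789-0.0646i)·(-0.0568+0.3481i)  (-0.0179+0.0110i)·(-0.1084-0.0364i)
Y_2^-2(R⁻¹ n̂) = +0.151645+0.119279i

Re=0.1516 Im=0.1193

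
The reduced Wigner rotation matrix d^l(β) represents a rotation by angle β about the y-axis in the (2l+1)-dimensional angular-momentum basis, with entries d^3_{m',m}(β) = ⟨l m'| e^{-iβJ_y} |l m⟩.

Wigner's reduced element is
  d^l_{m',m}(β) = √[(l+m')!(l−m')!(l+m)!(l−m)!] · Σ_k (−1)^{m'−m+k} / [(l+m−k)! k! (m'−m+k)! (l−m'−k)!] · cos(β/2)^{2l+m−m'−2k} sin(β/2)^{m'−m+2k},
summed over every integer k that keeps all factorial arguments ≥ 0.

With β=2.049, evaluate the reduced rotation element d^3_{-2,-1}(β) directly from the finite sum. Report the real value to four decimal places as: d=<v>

d=-0.4510

d^3_{-2,-1}(β=2.049) via Wigner's sum:
Half-angle: c=0.519526, s=0.854455. N=√(1·120·2·24)=75.894664
The bounds max(0,m−m')=1 and min(l+m,l−m')=2 give 2 terms
  k=1: (−1)^0·75.8947/(24)·0.5195^5·0.8545^1 = +0.102265
  k=2: (−1)^1·75.8947/(12)·0.5195^3·0.8545^3 = -0.553247
d^3_{-2,-1}(2.049) = +0.102265 -0.553247 = -0.450982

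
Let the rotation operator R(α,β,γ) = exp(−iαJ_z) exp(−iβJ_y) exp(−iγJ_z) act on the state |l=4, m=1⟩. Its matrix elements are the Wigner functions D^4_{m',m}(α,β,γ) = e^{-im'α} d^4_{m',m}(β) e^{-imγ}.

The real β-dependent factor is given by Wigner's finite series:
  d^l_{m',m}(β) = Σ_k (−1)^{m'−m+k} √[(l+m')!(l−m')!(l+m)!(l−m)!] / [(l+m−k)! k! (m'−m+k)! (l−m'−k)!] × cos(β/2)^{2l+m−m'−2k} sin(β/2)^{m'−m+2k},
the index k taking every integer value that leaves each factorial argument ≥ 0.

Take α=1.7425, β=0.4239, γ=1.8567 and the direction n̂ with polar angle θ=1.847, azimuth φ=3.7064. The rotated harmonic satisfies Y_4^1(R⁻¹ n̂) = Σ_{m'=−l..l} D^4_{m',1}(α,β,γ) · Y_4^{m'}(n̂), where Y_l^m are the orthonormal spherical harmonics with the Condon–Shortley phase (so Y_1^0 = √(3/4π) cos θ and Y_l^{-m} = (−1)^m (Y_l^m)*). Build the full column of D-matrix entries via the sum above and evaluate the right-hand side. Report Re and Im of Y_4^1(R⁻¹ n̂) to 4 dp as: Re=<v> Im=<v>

Need the full column D^4_{m',1} for m'=−4..4 at α=1.7425, β=0.4239, γ=1.8567.
cos(β/2)=0.977623, sin(β/2)=0.210367
d^4_{-4,1}: single k=5 term ⇒ +0.002881;  D = +0.001124-0.002652i
d^4_{-3,1}: k∈[4..5] ⇒ +0.023665 -0.000657 = +0.023008;  D = -0.022406-0.005228i
d^4_{-2,1}: k∈[3..5] ⇒ +0.117571 -0.008166 +0.000076 = +0.109481;  D = -0.006292+0.109300i
d^4_{-1,1}: k∈[2..5] ⇒ +0.386350 -0.053668 +0.001242 -0.000004 = +0.333921;  D = +0.331746-0.038051i
d^4_{0,1}: k∈[1..4] ⇒ +0.802954 -0.223076 +0.010329 -0.000080 = +0.590127;  D = -0.166430-0.566172i
d^4_{1,1}: k∈[0..3] ⇒ +0.834391 -0.579525 +0.053668 -0.000828 = +0.307705;  D = -0.276046+0.135945i
d^4_{2,1}: k∈[0..2] ⇒ -0.761749 +0.176357 -0.005444 = -0.590835;  D = -0.347759-0.477651i
d^4_{3,1}: k∈[0..1] ⇒ +0.306656 -0.023665 = +0.282991;  D = +0.196955-0.203205i
d^4_{4,1}: single k=0 term ⇒ -0.062213;  D = +0.051414+0.035029i
Y_4^{m'}(θ=1.847,φ=3.7064) and Σ D·Y over m':
  (+0.0011-0.0027i)·(-0.2409-0.2928i)  (-0.0224-0.0052i)·(-0.0375-0.3017i)  (-0.0063+0.1093i)·(-0.0634+0.1342i)  (+0.3317-0.0381i)·(-0.2600+0.1647i)  (-0.1664-0.5662i)·(+0.1018+0.0000i)  (-0.2760+0.1359i)·(+0.2600+0.1647i)  (-0.3478-0.4777i)·(-0.0634-0.1342i)  (+0.1970-0.2032i)·(+0.0375-0.3017i)  (+0.0514+0.0350i)·(-0.2409+0.2928i)
Y_4^1(R⁻¹ n̂) = -0.325761+0.012796i

Re=-0.3258 Im=0.0128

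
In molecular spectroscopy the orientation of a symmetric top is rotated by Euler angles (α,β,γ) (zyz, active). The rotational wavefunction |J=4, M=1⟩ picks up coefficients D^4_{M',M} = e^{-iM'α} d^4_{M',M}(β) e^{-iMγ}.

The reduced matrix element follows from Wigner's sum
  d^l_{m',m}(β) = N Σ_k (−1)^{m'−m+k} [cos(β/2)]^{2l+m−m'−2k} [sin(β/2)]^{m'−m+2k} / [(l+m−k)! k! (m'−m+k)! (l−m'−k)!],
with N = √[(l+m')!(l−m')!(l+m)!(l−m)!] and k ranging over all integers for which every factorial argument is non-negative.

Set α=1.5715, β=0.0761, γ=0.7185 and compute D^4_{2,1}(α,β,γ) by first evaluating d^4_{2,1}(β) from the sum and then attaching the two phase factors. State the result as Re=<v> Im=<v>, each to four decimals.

Split into d^4_{2,1}(β=0.0761) × two z-phases.
c=cos(0.0761/2)=0.999276, s=sin(0.0761/2)=0.038041; N=√[720·2·120·6]=1018.233765
k: max(0,(1)−(2))=0 … min(4+(1),4−(2))=2
  k=0: (−1)^1·1018.2338/(240)·0.9993^7·0.0380^1 = -0.160578
  k=1: (−1)^2·1018.2338/(48)·0.9993^5·0.0380^3 = +0.001164
  k=2: (−1)^3·1018.2338/(72)·0.9993^3·0.0380^5 = -0.000001
d^4_{2,1}(0.0761) = -0.160578 +0.001164 -0.000001 = -0.159415
Phases: e^{-i·(2)·1.5715}=-0.999999+0.001407i, e^{-i·(1)·0.7185}=+0.752794-0.658256i ⇒ D=+0.119859-0.105105i

Re=0.1199 Im=-0.1051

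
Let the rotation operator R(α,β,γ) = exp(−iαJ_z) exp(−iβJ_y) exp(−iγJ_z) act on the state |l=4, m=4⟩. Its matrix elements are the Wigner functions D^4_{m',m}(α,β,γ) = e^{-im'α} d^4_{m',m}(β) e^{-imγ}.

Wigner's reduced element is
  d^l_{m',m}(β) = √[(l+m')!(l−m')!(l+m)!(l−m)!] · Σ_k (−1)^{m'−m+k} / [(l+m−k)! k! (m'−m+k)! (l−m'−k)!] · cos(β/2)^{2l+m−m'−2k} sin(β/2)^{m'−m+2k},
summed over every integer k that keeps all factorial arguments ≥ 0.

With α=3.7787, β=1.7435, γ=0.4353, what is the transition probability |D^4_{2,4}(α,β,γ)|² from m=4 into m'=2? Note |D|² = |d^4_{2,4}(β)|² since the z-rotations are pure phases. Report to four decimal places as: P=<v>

P=0.0485

D^4_{2,4}(3.7787,1.7435,0.4353) = e^{-i·2·3.7787}·d^4_{2,4}(1.7435)·e^{-i·4·0.4353}. Compute d first:
Half-angle: c=0.643488, s=0.765456. N=√(720·2·40320·1)=7619.763776
k∈{2} keeps every argument non-negative
  k=2: (−1)^0·7619.7638/(1440)·0.6435^6·0.7655^2 = +0.220121
d^4_{2,4}(1.7435) = +0.220121
|D^4_{2,4}|² = |d^4_{2,4}(β)|² = (+0.220121)² = 0.048453 (the z-rotation phases have unit modulus)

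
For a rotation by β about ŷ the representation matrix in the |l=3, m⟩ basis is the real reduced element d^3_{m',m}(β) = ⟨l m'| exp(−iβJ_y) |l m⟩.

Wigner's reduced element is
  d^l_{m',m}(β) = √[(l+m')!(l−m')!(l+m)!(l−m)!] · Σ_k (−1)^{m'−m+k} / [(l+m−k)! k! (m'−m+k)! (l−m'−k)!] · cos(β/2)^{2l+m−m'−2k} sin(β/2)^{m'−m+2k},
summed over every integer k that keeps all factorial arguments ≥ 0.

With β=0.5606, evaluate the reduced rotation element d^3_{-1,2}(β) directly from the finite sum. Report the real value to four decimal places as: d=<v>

d=0.1139

d^3_{-1,2}(β=0.5606) via Wigner's sum:
Half-angle: c=0.960972, s=0.276644. N=√(2·24·120·1)=75.894664
k∈{3,4} keeps every argument non-negative
  k=3: (−1)^0·75.8947/(12)·0.9610^3·0.2766^3 = +0.118830
  k=4: (−1)^1·75.8947/(24)·0.9610^1·0.2766^5 = -0.004924
d^3_{-1,2}(0.5606) = +0.118830 -0.004924 = +0.113906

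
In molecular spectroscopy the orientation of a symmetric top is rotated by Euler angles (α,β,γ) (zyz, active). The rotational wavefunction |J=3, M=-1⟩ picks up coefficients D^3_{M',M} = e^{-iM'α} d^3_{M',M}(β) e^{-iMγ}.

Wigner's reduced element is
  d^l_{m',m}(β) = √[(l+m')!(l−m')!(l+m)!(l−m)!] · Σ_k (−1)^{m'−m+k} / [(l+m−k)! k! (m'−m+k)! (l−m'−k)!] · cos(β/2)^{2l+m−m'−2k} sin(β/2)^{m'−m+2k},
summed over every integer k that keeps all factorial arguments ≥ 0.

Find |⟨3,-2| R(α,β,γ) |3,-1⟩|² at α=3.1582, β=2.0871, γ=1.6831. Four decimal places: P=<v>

D^3_{-2,-1}(3.1582,2.0871,1.6831) = e^{-i·-2·3.1582}·d^3_{-2,-1}(2.0871)·e^{-i·-1·1.6831}. Compute d first:
c=cos(2.0871/2)=0.503156, s=sin(2.0871/2)=0.864196; N=√[1·120·2·24]=75.894664
k: max(0,(-1)−(-2))=1 … min(3+(-1),3−(-2))=2
  k=1: (−1)^0·75.8947/(24)·0.5032^5·0.8642^1 = +0.088130
  k=2: (−1)^1·75.8947/(12)·0.5032^3·0.8642^3 = -0.519964
d^3_{-2,-1}(2.0871) = +0.088130 -0.519964 = -0.431834
|D^3_{-2,-1}|² = |d^3_{-2,-1}(β)|² = (-0.431834)² = 0.186481 (the z-rotation phases have unit modulus)

P=0.1865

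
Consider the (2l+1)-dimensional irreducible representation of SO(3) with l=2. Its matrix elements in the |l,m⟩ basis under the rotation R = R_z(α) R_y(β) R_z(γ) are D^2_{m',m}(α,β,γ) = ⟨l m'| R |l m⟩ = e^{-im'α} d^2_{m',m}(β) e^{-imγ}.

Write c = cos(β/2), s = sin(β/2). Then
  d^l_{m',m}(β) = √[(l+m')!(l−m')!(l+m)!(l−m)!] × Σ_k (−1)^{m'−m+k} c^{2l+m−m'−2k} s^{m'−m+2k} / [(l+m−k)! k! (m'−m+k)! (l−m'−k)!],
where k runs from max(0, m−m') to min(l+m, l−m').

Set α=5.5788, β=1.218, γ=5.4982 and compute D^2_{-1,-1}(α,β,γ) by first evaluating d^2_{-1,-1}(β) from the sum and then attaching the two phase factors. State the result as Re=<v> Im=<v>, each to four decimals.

Re=-0.0169 Im=0.2072

D^2_{-1,-1}(5.5788,1.218,5.4982) = e^{-i·-1·5.5788}·d^2_{-1,-1}(1.218)·e^{-i·-1·5.4982}. Compute d first:
c=cos(1.218/2)=0.820220, s=sin(1.218/2)=0.572048; N=√[1·6·1·6]=6.000000
The bounds max(0,m−m')=0 and min(l+m,l−m')=1 give 2 terms
  k=0: (−1)^0·6.0000/(6)·0.8202^4·0.5720^0 = +0.452608
  k=1: (−1)^1·6.0000/(2)·0.8202^2·0.5720^2 = -0.660460
d^2_{-1,-1}(1.218) = +0.452608 -0.660460 = -0.207852
Phases: e^{-i·(-1)·5.5788}=+0.762010-0.647566i, e^{-i·(-1)·5.4982}=+0.707399-0.706815i ⇒ D=-0.016906+0.207163i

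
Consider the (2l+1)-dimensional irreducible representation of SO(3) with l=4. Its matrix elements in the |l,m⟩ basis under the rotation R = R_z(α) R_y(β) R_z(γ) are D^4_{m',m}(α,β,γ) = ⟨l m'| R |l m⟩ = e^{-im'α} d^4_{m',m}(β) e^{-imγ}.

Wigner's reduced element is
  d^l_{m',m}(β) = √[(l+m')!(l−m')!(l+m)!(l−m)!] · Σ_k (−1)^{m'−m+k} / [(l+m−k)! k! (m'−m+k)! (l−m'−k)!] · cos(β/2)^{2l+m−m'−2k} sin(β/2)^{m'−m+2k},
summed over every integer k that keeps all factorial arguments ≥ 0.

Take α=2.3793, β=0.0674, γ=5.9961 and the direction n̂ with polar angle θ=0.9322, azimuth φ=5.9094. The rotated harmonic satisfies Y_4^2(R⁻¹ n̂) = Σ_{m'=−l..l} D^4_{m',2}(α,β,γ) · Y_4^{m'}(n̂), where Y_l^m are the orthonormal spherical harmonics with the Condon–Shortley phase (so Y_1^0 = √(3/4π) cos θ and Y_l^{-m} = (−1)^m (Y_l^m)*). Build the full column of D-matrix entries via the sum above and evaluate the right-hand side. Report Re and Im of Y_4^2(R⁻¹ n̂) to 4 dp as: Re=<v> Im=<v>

Need the full column D^4_{m',2} for m'=−4..4 at α=2.3793, β=0.0674, γ=5.9961.
cos(β/2)=0.999432, sin(β/2)=0.033694
d^4_{-4,2}: single k=6 term ⇒ +0.000000;  D = -0.000000-0.000000i
d^4_{-3,2}: k∈[5..6] ⇒ +0.000000 -0.000000 = +0.000000;  D = +0.000000+0.000000i
d^4_{-2,2}: k∈[4..6] ⇒ +0.000019 -0.000000 +0.000000 = +0.000019;  D = +0.000011-0.000016i
d^4_{-1,2}: k∈[3..5] ⇒ +0.000539 -0.000001 +0.000000 = +0.000538;  D = -0.000529+0.000101i
d^4_{0,2}: k∈[2..4] ⇒ +0.010733 -0.000033 +0.000000 = +0.010701;  D = +0.008985+0.005812i
d^4_{1,2}: k∈[1..3] ⇒ +0.142383 -0.000809 +0.000001 = +0.141574;  D = -0.032873-0.137705i
d^4_{2,2}: k∈[0..2] ⇒ +0.995467 -0.013577 +0.000019 = +0.981909;  D = -0.494658+0.848209i
d^4_{3,2}: k∈[0..1] ⇒ -0.125570 +0.000428 = -0.125142;  D = -0.120249+0.034649i
d^4_{4,2}: single k=0 term ⇒ +0.005987;  D = -0.005305-0.002774i
Y_4^{m'}(θ=0.9322,φ=5.9094) and Σ D·Y over m':
  (-0.0000-0.0000i)·(+0.0139+0.1834i)  (+0.0000+0.0000i)·(+0.1678+0.3479i)  (+0.0000-0.0000i)·(+0.2352+0.2180i)  (-0.0005+0.0001i)·(-0.1081-0.0424i)  (+0.0090+0.0058i)·(-0.3428+0.0000i)  (-0.0329-0.1377i)·(+0.1081-0.0424i)  (-0.4947+0.8482i)·(+0.2352-0.2180i)  (-0.1202+0.0346i)·(-0.1678+0.3479i)  (-0.0053-0.0028i)·(+0.0139-0.1834i)
Y_4^2(R⁻¹ n̂) = +0.063740+0.245166i

Re=0.0637 Im=0.2452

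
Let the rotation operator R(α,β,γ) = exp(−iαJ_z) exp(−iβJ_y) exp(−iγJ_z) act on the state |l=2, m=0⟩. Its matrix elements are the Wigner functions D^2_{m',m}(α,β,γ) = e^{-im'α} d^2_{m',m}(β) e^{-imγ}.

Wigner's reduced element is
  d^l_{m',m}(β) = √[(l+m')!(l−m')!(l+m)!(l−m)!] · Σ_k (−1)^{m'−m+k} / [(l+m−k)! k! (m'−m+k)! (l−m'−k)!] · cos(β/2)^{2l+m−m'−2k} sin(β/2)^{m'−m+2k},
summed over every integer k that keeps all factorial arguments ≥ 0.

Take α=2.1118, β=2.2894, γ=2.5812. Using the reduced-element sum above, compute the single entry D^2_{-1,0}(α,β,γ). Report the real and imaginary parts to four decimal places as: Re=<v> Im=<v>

Split into d^2_{-1,0}(β=2.2894) × two z-phases.
Half-angle: c=0.413319, s=0.910586. N=√(1·6·2·2)=4.898979
Admissible k: 1..2 (factorial args all ≥0)
  k=1: (−1)^0·4.8990/(2)·0.4133^3·0.9106^1 = +0.157490
  k=2: (−1)^1·4.8990/(2)·0.4133^1·0.9106^3 = -0.764407
d^2_{-1,0}(2.2894) = +0.157490 -0.764407 = -0.606916
Phases: e^{-i·(-1)·2.1118}=-0.514997+0.857192i, e^{-i·(0)·2.5812}=+1.000000+0.000000i ⇒ D=+0.312560-0.520244i

Re=0.3126 Im=-0.5202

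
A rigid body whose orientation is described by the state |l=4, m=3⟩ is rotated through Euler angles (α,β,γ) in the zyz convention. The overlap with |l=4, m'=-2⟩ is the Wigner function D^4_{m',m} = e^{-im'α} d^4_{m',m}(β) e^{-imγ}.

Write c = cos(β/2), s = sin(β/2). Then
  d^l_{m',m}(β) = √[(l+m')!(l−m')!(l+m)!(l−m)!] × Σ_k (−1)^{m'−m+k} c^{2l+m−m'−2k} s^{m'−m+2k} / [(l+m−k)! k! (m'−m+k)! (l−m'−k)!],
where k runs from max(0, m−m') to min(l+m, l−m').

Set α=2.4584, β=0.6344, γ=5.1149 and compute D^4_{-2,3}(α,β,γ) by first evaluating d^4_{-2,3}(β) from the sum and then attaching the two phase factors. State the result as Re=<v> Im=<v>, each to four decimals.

Re=-0.0147 Im=0.0231

D^4_{-2,3}(2.4584,0.6344,5.1149) = e^{-i·-2·2.4584}·d^4_{-2,3}(0.6344)·e^{-i·3·5.1149}. Compute d first:
With c≡cos(β/2)=0.950112 and s≡sin(β/2)=0.311907, N=[2·720·5040·1]^{1/2}=2693.993318
k: max(0,(3)−(-2))=5 … min(4+(3),4−(-2))=6
  k=5: (−1)^0·2693.9933/(240)·0.9501^3·0.3119^5 = +0.028421
  k=6: (−1)^1·2693.9933/(720)·0.9501^1·0.3119^7 = -0.001021
d^4_{-2,3}(0.6344) = +0.028421 -0.001021 = +0.027400
Phases: e^{-i·(-2)·2.4584}=+0.202990-0.979181i, e^{-i·(3)·5.1149}=-0.934742-0.355326i ⇒ D=-0.014732+0.023102i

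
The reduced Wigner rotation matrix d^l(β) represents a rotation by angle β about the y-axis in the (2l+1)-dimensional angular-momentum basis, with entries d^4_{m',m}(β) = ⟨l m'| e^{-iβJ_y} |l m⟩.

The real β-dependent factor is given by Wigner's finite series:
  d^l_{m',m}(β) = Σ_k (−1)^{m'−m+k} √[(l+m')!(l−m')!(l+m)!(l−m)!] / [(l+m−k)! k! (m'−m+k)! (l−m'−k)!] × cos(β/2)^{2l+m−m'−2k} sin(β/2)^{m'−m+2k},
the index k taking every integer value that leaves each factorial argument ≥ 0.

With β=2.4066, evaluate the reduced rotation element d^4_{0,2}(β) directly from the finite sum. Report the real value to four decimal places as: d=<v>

d=0.5070

d^4_{0,2}(β=2.4066) via Wigner's sum:
With c≡cos(β/2)=0.359280 and s≡sin(β/2)=0.933230, N=[24·24·720·2]^{1/2}=910.735966
The bounds max(0,m−m')=2 and min(l+m,l−m')=4 give 3 terms
  k=2: (−1)^0·910.7360/(96)·0.3593^6·0.9332^2 = +0.017770
  k=3: (−1)^1·910.7360/(36)·0.3593^4·0.9332^4 = -0.319725
  k=4: (−1)^2·910.7360/(96)·0.3593^2·0.9332^6 = +0.808945
d^4_{0,2}(2.4066) = +0.017770 -0.319725 +0.808945 = +0.506990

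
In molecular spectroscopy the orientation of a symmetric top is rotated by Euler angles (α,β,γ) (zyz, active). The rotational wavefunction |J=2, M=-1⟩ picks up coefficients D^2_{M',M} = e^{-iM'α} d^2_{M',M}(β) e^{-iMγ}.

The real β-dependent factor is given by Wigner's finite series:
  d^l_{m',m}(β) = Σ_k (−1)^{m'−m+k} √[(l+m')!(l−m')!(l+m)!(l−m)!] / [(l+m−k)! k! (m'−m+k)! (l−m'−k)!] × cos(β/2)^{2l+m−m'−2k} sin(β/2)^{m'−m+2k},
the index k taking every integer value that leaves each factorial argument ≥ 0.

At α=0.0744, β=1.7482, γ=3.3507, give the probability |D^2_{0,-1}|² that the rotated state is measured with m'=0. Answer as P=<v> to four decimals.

P=0.0453

Split into d^2_{0,-1}(β=1.7482) × two z-phases.
Half-angle: c=0.641687, s=0.766966. N=√(2·2·1·6)=4.898979
Admissible k: 0..1 (factorial args all ≥0)
  k=0: (−1)^1·4.8990/(2)·0.6417^3·0.7670^1 = -0.496389
  k=1: (−1)^2·4.8990/(2)·0.6417^1·0.7670^3 = +0.709133
d^2_{0,-1}(1.7482) = -0.496389 +0.709133 = +0.212744
|D^2_{0,-1}|² = |d^2_{0,-1}(β)|² = (+0.212744)² = 0.045260 (the z-rotation phases have unit modulus)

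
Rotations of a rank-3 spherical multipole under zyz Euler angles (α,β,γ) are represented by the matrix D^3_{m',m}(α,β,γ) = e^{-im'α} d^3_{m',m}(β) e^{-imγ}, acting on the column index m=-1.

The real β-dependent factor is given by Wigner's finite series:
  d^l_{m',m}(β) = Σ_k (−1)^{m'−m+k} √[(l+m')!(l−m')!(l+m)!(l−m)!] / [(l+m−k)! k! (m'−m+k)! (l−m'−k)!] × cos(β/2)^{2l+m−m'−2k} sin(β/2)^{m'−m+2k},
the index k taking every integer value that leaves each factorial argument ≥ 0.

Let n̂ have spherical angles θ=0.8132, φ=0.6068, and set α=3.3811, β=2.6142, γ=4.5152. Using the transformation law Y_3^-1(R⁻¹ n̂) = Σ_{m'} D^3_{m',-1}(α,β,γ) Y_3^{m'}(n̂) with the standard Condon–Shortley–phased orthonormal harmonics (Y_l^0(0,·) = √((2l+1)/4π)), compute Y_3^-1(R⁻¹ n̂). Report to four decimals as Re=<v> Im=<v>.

Need the full column D^3_{m',-1} for m'=−3..3 at α=3.3811, β=2.6142, γ=4.5152.
cos(β/2)=0.260651, sin(β/2)=0.965433
d^3_{-3,-1}: single k=2 term ⇒ +0.016662;  D = -0.008298+0.014449i
d^3_{-2,-1}: k∈[1..2] ⇒ +0.003673 -0.100780 = -0.097107;  D = -0.027006+0.093276i
d^3_{-1,-1}: k∈[0..2] ⇒ +0.000314 -0.034417 +0.354126 = +0.320023;  D = -0.013539+0.319737i
d^3_{0,-1}: k∈[0..2] ⇒ -0.004024 +0.165598 -0.757288 = -0.595713;  D = +0.116708+0.584168i
d^3_{1,-1}: k∈[0..2] ⇒ +0.025813 -0.472169 +0.809717 = +0.363361;  D = +0.153683+0.329261i
d^3_{2,-1}: k∈[0..1] ⇒ -0.100780 +0.691306 = +0.590526;  D = -0.369573-0.460583i
d^3_{3,-1}: single k=0 term ⇒ +0.228588;  D = +0.181269+0.139262i
Y_3^{m'}(θ=0.8132,φ=0.6068) and Σ D·Y over m':
  (-0.0083+0.0144i)·(-0.0395-0.1550i)  (-0.0270+0.0933i)·(+0.1296-0.3473i)  (-0.0135+0.3197i)·(+0.2625-0.1822i)  (+0.1167+0.5842i)·(-0.1638+0.0000i)  (+0.1537+0.3293i)·(-0.2625-0.1822i)  (-0.3696-0.4606i)·(+0.1296+0.3473i)  (+0.1813+0.1393i)·(+0.0395-0.1550i)
Y_3^-1(R⁻¹ n̂) = +0.227501-0.312198i

Re=0.2275 Im=-0.3122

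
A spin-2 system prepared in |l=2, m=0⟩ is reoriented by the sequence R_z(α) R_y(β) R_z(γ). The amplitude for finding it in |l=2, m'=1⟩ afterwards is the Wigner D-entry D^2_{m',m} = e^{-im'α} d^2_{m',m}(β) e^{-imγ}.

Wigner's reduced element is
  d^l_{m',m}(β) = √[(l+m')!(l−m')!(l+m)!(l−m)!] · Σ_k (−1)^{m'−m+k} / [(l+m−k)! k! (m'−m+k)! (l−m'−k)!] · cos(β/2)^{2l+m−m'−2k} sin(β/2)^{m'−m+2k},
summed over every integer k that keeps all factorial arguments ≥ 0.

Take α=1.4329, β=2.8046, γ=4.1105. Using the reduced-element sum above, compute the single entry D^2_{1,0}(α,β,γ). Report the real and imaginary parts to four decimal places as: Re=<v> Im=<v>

Re=0.0525 Im=-0.3786

First d^2_{1,0}(β=2.8046), then the phase factors e^{-i(1)α} and e^{-i(0)γ}:
c=cos(2.8046/2)=0.167700, s=sin(2.8046/2)=0.985838; N=√[6·1·2·2]=4.898979
The bounds max(0,m−m')=0 and min(l+m,l−m')=1 give 2 terms
  k=0: (−1)^1·4.8990/(2)·0.1677^3·0.9858^1 = -0.011389
  k=1: (−1)^2·4.8990/(2)·0.1677^1·0.9858^3 = +0.393573
d^2_{1,0}(2.8046) = -0.011389 +0.393573 = +0.382185
Phases: e^{-i·(1)·1.4329}=+0.137460-0.990507i, e^{-i·(0)·4.1105}=+1.000000+0.000000i ⇒ D=+0.052535-0.378557i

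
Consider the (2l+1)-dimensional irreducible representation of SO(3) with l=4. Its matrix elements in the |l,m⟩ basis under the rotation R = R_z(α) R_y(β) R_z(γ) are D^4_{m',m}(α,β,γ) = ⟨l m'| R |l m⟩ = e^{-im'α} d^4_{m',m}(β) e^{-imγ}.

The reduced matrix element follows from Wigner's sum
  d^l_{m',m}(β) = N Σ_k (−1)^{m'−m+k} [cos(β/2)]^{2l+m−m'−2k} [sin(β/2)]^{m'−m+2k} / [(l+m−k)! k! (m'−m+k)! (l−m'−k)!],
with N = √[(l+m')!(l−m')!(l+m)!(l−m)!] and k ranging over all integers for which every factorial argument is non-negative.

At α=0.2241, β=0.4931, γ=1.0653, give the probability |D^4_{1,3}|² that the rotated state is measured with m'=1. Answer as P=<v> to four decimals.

Split into d^4_{1,3}(β=0.4931) × two z-phases.
With c≡cos(β/2)=0.969760 and s≡sin(β/2)=0.244060, N=[120·6·5040·1]^{1/2}=1904.940944
k: max(0,(3)−(1))=2 … min(4+(3),4−(1))=3
  k=2: (−1)^0·1904.9409/(240)·0.9698^6·0.2441^2 = +0.393232
  k=3: (−1)^1·1904.9409/(144)·0.9698^4·0.2441^4 = -0.041511
d^4_{1,3}(0.4931) = +0.393232 -0.041511 = +0.351721
|D^4_{1,3}|² = |d^4_{1,3}(β)|² = (+0.351721)² = 0.123708 (the z-rotation phases have unit modulus)

P=0.1237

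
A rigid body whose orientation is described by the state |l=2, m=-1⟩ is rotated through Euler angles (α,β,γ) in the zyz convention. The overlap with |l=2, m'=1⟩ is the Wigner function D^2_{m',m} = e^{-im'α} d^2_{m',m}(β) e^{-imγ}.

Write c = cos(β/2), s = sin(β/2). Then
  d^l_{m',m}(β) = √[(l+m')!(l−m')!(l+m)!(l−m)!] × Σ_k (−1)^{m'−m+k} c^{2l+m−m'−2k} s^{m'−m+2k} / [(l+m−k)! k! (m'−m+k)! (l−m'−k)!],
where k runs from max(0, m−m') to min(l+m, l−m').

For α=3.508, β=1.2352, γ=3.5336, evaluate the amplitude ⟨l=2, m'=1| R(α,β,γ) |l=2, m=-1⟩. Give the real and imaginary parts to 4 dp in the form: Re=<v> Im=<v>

Re=0.5560 Im=0.0142

First d^2_{1,-1}(β=1.2352), then the phase factors e^{-i(1)α} and e^{-i(-1)γ}:
With c≡cos(β/2)=0.815271 and s≡sin(β/2)=0.579080, N=[6·1·1·6]^{1/2}=6.000000
k∈{0,1} keeps every argument non-negative
  k=0: (−1)^2·6.0000/(2)·0.8153^2·0.5791^2 = +0.668655
  k=1: (−1)^3·6.0000/(6)·0.8153^0·0.5791^4 = -0.112449
d^2_{1,-1}(1.2352) = +0.668655 -0.112449 = +0.556206
Phases: e^{-i·(1)·3.508}=-0.933620+0.358264i, e^{-i·(-1)·3.5336}=-0.924144-0.382044i ⇒ D=+0.556024+0.014237i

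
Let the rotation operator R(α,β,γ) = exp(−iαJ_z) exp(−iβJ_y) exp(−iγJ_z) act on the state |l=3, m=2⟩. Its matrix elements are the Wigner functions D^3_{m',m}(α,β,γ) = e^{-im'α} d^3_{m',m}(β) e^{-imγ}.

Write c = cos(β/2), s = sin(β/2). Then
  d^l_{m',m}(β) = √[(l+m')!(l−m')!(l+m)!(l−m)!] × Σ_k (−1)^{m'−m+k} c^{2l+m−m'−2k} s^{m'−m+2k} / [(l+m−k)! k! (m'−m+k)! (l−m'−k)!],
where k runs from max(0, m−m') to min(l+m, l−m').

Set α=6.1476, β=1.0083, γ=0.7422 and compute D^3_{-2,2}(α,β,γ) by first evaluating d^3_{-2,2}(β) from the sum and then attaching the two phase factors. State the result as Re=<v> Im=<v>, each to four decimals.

D^3_{-2,2}(6.1476,1.0083,0.7422) = e^{-i·-2·6.1476}·d^3_{-2,2}(1.0083)·e^{-i·2·0.7422}. Compute d first:
c=cos(1.0083/2)=0.875585, s=sin(1.0083/2)=0.483063; N=√[1·120·120·1]=120.000000
k∈{4,5} keeps every argument non-negative
  k=4: (−1)^0·120.0000/(24)·0.8756^2·0.4831^4 = +0.208729
  k=5: (−1)^1·120.0000/(120)·0.8756^0·0.4831^6 = -0.012706
d^3_{-2,2}(1.0083) = +0.208729 -0.012706 = +0.196023
Phases: e^{-i·(-2)·6.1476}=+0.963458-0.267859i, e^{-i·(2)·0.7422}=+0.086289-0.996270i ⇒ D=-0.036014-0.192686i

Re=-0.0360 Im=-0.1927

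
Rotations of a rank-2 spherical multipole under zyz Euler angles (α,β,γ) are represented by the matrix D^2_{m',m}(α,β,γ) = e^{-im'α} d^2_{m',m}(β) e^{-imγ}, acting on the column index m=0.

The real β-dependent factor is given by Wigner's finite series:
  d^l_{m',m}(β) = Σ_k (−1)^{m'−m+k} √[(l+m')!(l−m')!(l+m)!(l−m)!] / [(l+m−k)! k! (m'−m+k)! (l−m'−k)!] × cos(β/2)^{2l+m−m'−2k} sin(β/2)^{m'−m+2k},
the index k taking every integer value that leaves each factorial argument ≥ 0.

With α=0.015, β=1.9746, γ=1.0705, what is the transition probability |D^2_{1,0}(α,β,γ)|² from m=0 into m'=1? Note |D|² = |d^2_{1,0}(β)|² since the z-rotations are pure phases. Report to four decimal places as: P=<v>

P=0.1958

First d^2_{1,0}(β=1.9746), then the phase factors e^{-i(1)α} and e^{-i(0)γ}:
With c≡cos(β/2)=0.550945 and s≡sin(β/2)=0.834541, N=[6·1·2·2]^{1/2}=4.898979
The bounds max(0,m−m')=0 and min(l+m,l−m')=1 give 2 terms
  k=0: (−1)^1·4.8990/(2)·0.5509^3·0.8345^1 = -0.341860
  k=1: (−1)^2·4.8990/(2)·0.5509^1·0.8345^3 = +0.784382
d^2_{1,0}(1.9746) = -0.341860 +0.784382 = +0.442522
|D^2_{1,0}|² = |d^2_{1,0}(β)|² = (+0.442522)² = 0.195826 (the z-rotation phases have unit modulus)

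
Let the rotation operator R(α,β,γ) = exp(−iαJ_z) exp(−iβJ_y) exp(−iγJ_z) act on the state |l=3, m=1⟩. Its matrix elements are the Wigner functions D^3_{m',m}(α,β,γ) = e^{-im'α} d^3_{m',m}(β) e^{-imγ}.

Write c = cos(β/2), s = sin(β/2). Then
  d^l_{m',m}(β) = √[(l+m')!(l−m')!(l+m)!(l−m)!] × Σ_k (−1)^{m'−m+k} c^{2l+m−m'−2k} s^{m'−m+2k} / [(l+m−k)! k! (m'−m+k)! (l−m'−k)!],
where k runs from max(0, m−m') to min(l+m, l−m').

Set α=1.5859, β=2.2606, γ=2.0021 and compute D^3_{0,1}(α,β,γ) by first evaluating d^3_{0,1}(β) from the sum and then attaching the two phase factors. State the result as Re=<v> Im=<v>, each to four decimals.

Re=-0.1431 Im=-0.3110

Split into d^3_{0,1}(β=2.2606) × two z-phases.
c=cos(2.2606/2)=0.426388, s=sin(2.2606/2)=0.904540; N=√[6·6·24·2]=41.569219
The bounds max(0,m−m')=1 and min(l+m,l−m')=3 give 3 terms
  k=1: (−1)^0·41.5692/(12)·0.4264^5·0.9045^1 = +0.044162
  k=2: (−1)^1·41.5692/(4)·0.4264^3·0.9045^3 = -0.596227
  k=3: (−1)^2·41.5692/(12)·0.4264^1·0.9045^5 = +0.894407
d^3_{0,1}(2.2606) = +0.044162 -0.596227 +0.894407 = +0.342342
Attach z-rotation phases: D = e^{-i(0)(1.5859)}·(+0.342342)·e^{-i(1)(2.0021)} = -0.143118-0.310991i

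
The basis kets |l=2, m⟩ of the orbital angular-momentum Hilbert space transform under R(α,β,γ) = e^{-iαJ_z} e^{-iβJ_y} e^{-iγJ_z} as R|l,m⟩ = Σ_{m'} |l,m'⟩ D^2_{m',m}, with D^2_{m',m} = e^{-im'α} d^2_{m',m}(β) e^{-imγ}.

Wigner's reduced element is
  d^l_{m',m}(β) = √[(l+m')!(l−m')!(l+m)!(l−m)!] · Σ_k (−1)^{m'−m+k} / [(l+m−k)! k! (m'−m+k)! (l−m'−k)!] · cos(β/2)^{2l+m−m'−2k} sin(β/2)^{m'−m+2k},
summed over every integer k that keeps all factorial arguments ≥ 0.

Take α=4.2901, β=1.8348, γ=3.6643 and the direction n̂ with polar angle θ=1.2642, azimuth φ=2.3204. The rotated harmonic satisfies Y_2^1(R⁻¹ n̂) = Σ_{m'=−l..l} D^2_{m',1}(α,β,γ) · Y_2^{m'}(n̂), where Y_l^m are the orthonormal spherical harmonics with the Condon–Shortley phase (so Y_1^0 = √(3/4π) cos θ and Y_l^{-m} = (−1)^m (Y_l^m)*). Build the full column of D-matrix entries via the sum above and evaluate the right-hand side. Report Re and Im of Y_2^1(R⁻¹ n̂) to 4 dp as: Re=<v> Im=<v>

Need the full column D^2_{m',1} for m'=−2..2 at α=4.2901, β=1.8348, γ=3.6643.
cos(β/2)=0.607887, sin(β/2)=0.794024
d^2_{-2,1}: single k=3 term ⇒ +0.608630;  D = +0.123010-0.596069i
d^2_{-1,1}: k∈[2..3] ⇒ +0.698930 -0.397497 = +0.301433;  D = +0.244310+0.176563i
d^2_{0,1}: k∈[1..2] ⇒ +0.436895 -0.745416 = -0.308521;  D = +0.267325-0.154022i
d^2_{1,1}: k∈[0..1] ⇒ +0.136550 -0.698930 = -0.562380;  D = +0.056378+0.559547i
d^2_{2,1}: single k=0 term ⇒ -0.356723;  D = -0.338404-0.112846i
Y_2^{m'}(θ=1.2642,φ=2.3204) and Σ D·Y over m':
  (+0.1230-0.5961i)·(-0.0251+0.3502i)  (+0.2443+0.1766i)·(-0.1515-0.1627i)  (+0.2673-0.1540i)·(-0.2292+0.0000i)  (+0.0564+0.5595i)·(+0.1515-0.1627i)  (-0.3384-0.1128i)·(-0.0251-0.3502i)
Y_2^1(R⁻¹ n̂) = +0.204665+0.223768i

Re=0.2047 Im=0.2238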